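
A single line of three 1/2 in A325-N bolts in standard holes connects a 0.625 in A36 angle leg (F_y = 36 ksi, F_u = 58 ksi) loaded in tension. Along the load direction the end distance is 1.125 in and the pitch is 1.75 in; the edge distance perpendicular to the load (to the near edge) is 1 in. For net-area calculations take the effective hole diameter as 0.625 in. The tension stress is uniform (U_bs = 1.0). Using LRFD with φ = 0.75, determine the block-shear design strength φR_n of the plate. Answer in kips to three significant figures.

65.5 kips

Shear plane L_v = 1.125 + 2·1.75 = 4.625 in; A_gv = 4.625 × 0.625 = 2.891 in².
A_nv = (4.625 − 2.5·0.625) × 0.625 = 1.914 in².
A_nt = (1 − 0.5·0.625) × 0.625 = 0.4297 in².
0.6 F_u A_nv = 66.61 kips; 0.6 F_y A_gv = 62.44 kips → shear yielding governs the shear term.
R_n = 62.44 + 1.0 × 58 × 0.4297 = 87.36 kips.
Design strength φR_n = 0.75 × 87.36 = 65.5 kips.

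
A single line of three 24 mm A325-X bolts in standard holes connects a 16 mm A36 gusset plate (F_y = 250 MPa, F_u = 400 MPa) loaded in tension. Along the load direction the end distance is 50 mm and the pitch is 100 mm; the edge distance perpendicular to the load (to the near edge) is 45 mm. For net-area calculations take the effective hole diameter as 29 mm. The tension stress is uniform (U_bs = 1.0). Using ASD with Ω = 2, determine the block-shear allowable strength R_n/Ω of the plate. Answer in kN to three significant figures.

Shear plane L_v = 50 + 2·100 = 250 mm; A_gv = 250 × 16 = 4000 mm².
A_nv = (250 − 2.5·29) × 16 = 2840 mm².
A_nt = (45 − 0.5·29) × 16 = 488 mm².
0.6 F_u A_nv = 681.6 kN; 0.6 F_y A_gv = 600 kN → shear yielding governs the shear term.
R_n = 600 + 1.0 × 400 × 488 / 1000 = 795.2 kN.
Allowable strength R_n/Ω = 795.2 / 2 = 398 kN.

398 kN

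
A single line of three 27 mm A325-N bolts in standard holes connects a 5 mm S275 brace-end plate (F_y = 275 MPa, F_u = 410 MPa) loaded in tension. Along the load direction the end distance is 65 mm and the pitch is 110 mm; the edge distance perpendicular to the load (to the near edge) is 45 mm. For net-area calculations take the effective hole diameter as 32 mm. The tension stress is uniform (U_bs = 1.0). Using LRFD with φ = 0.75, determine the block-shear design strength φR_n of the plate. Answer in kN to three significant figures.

Shear plane L_v = 65 + 2·110 = 285 mm; A_gv = 285 × 5 = 1425 mm².
A_nv = (285 − 2.5·32) × 5 = 1025 mm².
A_nt = (45 − 0.5·32) × 5 = 145 mm².
0.6 F_u A_nv = 252.2 kN; 0.6 F_y A_gv = 235.1 kN → shear yielding governs the shear term.
R_n = 235.1 + 1.0 × 410 × 145 / 1000 = 294.6 kN.
Design strength φR_n = 0.75 × 294.6 = 221 kN.

221 kN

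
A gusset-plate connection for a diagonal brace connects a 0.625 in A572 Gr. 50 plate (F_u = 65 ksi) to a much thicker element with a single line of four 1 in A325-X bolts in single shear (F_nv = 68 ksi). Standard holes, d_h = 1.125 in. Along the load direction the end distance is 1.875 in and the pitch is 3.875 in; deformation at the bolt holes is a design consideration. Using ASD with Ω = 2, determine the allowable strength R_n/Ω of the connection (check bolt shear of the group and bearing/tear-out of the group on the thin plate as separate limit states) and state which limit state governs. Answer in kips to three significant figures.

107 kips (bolt shear governs)

Bolt shear: A_b = π·1²/4 = 0.7854 in²; R_n = 68 × 0.7854 × 4 × 1 = 213.6 kips → 213.6 / 2 = 107 kips.
Bearing (1.2 l_c t F_u ≤ 2.4 d t F_u): upper limit = 2.4·1·0.625·65 = 97.5 kips.
  Edge l_c = 1.875 − 1.125/2 = 1.312 → r_n = 63.98 kips; interior l_c = 3.875 − 1.125 = 2.75 → r_n = 97.5 kips.
  R_n,bearing = 1·63.98 + 3·97.5 = 356.5 kips → 356.5 / 2 = 178 kips.
Bolt shear governs: 107 kips.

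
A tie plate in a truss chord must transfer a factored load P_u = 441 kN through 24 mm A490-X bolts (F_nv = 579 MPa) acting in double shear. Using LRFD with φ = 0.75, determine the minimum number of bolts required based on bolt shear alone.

2 bolts

A_b = π·24²/4 = 452.4 mm².
Per-bolt design strength φR_n = 0.75 × 579 × 452.4 × 2 / 1000 = 392.9 kN.
n ≥ 441 / 392.9 = 1.122 → use 2 bolts.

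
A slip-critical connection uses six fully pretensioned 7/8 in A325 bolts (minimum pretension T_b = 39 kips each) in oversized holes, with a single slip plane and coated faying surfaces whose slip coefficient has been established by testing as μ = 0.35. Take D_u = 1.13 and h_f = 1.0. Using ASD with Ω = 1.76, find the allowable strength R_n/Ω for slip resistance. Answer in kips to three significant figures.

52.6 kips

R_n = μ · D_u · h_f · T_b · n_s · n_b = 0.35 × 1.13 × 1.0 × 39 × 1 × 6 = 92.55 kips.
Allowable strength R_n/Ω = 92.55 / 1.76 = 52.6 kips.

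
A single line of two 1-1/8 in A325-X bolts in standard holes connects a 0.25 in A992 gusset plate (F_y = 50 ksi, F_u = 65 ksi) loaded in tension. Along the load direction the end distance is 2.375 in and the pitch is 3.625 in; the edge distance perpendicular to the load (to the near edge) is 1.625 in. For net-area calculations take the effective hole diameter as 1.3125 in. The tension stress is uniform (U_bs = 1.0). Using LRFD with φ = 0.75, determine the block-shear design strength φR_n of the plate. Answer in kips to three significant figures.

Shear plane L_v = 2.375 + 1·3.625 = 6 in; A_gv = 6 × 0.25 = 1.5 in².
A_nv = (6 − 1.5·1.3125) × 0.25 = 1.008 in².
A_nt = (1.625 − 0.5·1.3125) × 0.25 = 0.2422 in².
0.6 F_u A_nv = 39.3 kips; 0.6 F_y A_gv = 45 kips → shear rupture governs the shear term.
R_n = 39.3 + 1.0 × 65 × 0.2422 = 55.05 kips.
Design strength φR_n = 0.75 × 55.05 = 41.3 kips.

41.3 kips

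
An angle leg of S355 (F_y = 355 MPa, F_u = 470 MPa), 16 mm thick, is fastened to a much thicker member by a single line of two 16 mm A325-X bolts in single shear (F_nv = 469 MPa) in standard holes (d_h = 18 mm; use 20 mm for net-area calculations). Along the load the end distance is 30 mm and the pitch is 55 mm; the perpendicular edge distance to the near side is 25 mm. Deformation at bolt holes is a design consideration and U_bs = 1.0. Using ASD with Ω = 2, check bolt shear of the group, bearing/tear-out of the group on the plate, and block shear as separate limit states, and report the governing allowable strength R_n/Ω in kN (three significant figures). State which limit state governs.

Bolt shear: A_b = π·16²/4 = 201.1 mm²; R_n = 469 × 201.1 × 2 × 1 / 1000 = 188.6 kN → 188.6 / 2 = 94.3 kN.
Bearing: edge l_c = 21, r_n = 189.5 kN; interior l_c = 37, r_n = 288.8 kN; R_n = 189.5 + 1·288.8 = 478.3 kN → 239 kN.
Block shear: A_gv = 1360, A_nv = 880, A_nt = 240 mm²; R_n = min(0.6F_uA_nv, 0.6F_yA_gv) + U_bs·F_u·A_nt = 361 kN → 180 kN.
Bolt shear governs: 94.3 kN.

94.3 kN (bolt shear governs)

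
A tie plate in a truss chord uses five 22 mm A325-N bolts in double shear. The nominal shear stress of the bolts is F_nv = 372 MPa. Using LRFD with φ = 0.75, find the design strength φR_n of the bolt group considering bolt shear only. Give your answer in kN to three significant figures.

1060 kN

A_b = π × 22² / 4 = 380.1 mm².
R_n = F_nv · A_b · n · n_s = 372 × 380.1 × 5 × 2 / 1000 = 1414 kN.
Design strength φR_n = 0.75 × 1414 = 1060 kN.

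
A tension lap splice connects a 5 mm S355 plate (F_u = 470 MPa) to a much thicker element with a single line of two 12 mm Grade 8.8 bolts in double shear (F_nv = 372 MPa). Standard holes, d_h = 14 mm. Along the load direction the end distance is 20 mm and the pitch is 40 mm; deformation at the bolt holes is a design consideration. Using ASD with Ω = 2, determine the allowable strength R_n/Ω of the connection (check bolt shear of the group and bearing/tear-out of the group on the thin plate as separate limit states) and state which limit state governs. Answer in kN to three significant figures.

52.2 kN (bearing governs)

Bolt shear: A_b = π·12²/4 = 113.1 mm²; R_n = 372 × 113.1 × 2 × 2 / 1000 = 168.3 kN → 168.3 / 2 = 84.1 kN.
Bearing (1.2 l_c t F_u ≤ 2.4 d t F_u): upper limit = 2.4·12·5·470 / 1000 = 67.68 kN.
  Edge l_c = 20 − 14/2 = 13 → r_n = 36.66 kN; interior l_c = 40 − 14 = 26 → r_n = 67.68 kN.
  R_n,bearing = 1·36.66 + 1·67.68 = 104.3 kN → 104.3 / 2 = 52.2 kN.
Bearing governs: 52.2 kN.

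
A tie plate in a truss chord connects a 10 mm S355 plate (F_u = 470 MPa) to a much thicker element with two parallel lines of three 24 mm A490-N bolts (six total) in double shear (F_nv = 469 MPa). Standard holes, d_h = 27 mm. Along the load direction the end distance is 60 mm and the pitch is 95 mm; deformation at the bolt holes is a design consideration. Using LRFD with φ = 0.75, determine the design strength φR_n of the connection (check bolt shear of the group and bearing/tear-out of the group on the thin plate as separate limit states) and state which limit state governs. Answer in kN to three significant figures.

1210 kN (bearing governs)

Bolt shear: A_b = π·24²/4 = 452.4 mm²; R_n = 469 × 452.4 × 6 × 2 / 1000 = 2546 kN → 0.75 × 2546 = 1910 kN.
Bearing (1.2 l_c t F_u ≤ 2.4 d t F_u): upper limit = 2.4·24·10·470 / 1000 = 270.7 kN.
  Edge l_c = 60 − 27/2 = 46.5 → r_n = 262.3 kN; interior l_c = 95 − 27 = 68 → r_n = 270.7 kN.
  R_n,bearing = 2·262.3 + 4·270.7 = 1607 kN → 0.75 × 1607 = 1210 kN.
Bearing governs: 1210 kN.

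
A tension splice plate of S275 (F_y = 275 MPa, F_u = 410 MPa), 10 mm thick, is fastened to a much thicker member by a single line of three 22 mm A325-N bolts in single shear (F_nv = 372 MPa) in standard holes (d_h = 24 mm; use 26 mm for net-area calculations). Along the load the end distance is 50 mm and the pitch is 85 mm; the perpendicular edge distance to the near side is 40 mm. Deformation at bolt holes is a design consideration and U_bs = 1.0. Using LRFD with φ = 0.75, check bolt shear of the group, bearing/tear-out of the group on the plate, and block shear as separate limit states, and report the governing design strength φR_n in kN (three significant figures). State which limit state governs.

Bolt shear: A_b = π·22²/4 = 380.1 mm²; R_n = 372 × 380.1 × 3 × 1 / 1000 = 424.2 kN → 0.75 × 424.2 = 318 kN.
Bearing: edge l_c = 38, r_n = 187 kN; interior l_c = 61, r_n = 216.5 kN; R_n = 187 + 2·216.5 = 619.9 kN → 465 kN.
Block shear: A_gv = 2200, A_nv = 1550, A_nt = 270 mm²; R_n = min(0.6F_uA_nv, 0.6F_yA_gv) + U_bs·F_u·A_nt = 473.7 kN → 355 kN.
Bolt shear governs: 318 kN.

318 kN (bolt shear governs)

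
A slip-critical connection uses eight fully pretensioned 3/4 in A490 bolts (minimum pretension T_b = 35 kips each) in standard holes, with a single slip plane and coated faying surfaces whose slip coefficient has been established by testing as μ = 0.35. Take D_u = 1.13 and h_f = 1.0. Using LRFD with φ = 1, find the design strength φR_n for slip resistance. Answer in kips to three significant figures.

R_n = μ · D_u · h_f · T_b · n_s · n_b = 0.35 × 1.13 × 1.0 × 35 × 1 × 8 = 110.7 kips.
Design strength φR_n = 1 × 110.7 = 111 kips.

111 kips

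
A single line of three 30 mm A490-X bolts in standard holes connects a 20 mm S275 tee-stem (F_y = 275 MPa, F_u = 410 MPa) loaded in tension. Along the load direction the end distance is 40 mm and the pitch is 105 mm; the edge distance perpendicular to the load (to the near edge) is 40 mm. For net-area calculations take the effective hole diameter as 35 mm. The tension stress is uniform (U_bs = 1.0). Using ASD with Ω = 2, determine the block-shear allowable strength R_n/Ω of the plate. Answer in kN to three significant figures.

Shear plane L_v = 40 + 2·105 = 250 mm; A_gv = 250 × 20 = 5000 mm².
A_nv = (250 − 2.5·35) × 20 = 3250 mm².
A_nt = (40 − 0.5·35) × 20 = 450 mm².
0.6 F_u A_nv = 799.5 kN; 0.6 F_y A_gv = 825 kN → shear rupture governs the shear term.
R_n = 799.5 + 1.0 × 410 × 450 / 1000 = 984 kN.
Allowable strength R_n/Ω = 984 / 2 = 492 kN.

492 kN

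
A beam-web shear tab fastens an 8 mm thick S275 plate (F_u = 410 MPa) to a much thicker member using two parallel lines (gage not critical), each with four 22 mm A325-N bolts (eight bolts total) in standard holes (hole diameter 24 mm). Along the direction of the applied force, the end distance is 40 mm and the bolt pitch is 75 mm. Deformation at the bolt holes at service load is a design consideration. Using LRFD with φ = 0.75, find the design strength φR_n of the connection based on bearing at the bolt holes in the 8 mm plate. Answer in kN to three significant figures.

945 kN

Per bolt r_n = 1.2 l_c t F_u ≤ 2.4 d t F_u; upper limit = 2.4 × 22 × 8 × 410 / 1000 = 173.2 kN.
Edge bolt: l_c = 40 − 24/2 = 28 mm → 1.2 × 28 × 8 × 410 / 1000 = 110.2 → r_n = 110.2 kN.
Interior bolts: l_c = 75 − 24 = 51 mm → 1.2 × 51 × 8 × 410 / 1000 = 200.7 → r_n = 173.2 kN.
R_n = 2 × 110.2 + 6 × 173.2 = 1260 kN.
Design strength φR_n = 0.75 × 1260 = 945 kN.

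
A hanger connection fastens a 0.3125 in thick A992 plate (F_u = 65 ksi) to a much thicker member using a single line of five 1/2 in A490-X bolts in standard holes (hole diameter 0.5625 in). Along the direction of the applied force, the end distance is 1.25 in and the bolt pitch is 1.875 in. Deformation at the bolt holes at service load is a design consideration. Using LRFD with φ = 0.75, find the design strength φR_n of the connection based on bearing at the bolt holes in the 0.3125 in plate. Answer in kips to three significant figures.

Per bolt r_n = 1.2 l_c t F_u ≤ 2.4 d t F_u; upper limit = 2.4 × 0.5 × 0.3125 × 65 = 24.38 kips.
Edge bolt: l_c = 1.25 − 0.5625/2 = 0.9688 in → 1.2 × 0.9688 × 0.3125 × 65 = 23.61 → r_n = 23.61 kips.
Interior bolts: l_c = 1.875 − 0.5625 = 1.312 in → 1.2 × 1.312 × 0.3125 × 65 = 31.99 → r_n = 24.38 kips.
R_n = 1 × 23.61 + 4 × 24.38 = 121.1 kips.
Design strength φR_n = 0.75 × 121.1 = 90.8 kips.

90.8 kips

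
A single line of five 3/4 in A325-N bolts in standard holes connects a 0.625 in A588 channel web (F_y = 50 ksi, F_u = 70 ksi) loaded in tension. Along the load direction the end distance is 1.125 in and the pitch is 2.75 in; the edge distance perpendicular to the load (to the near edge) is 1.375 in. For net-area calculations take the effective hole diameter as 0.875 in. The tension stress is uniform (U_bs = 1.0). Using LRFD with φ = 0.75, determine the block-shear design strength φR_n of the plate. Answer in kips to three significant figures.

192 kips

Shear plane L_v = 1.125 + 4·2.75 = 12.12 in; A_gv = 12.12 × 0.625 = 7.578 in².
A_nv = (12.12 − 4.5·0.875) × 0.625 = 5.117 in².
A_nt = (1.375 − 0.5·0.875) × 0.625 = 0.5859 in².
0.6 F_u A_nv = 214.9 kips; 0.6 F_y A_gv = 227.3 kips → shear rupture governs the shear term.
R_n = 214.9 + 1.0 × 70 × 0.5859 = 255.9 kips.
Design strength φR_n = 0.75 × 255.9 = 192 kips.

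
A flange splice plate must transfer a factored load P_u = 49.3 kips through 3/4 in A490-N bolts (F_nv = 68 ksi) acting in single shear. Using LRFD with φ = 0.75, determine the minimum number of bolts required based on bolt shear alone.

A_b = π·0.75²/4 = 0.4418 in².
Per-bolt design strength φR_n = 0.75 × 68 × 0.4418 × 1 = 22.53 kips.
n ≥ 49.3 / 22.53 = 2.188 → use 3 bolts.

3 bolts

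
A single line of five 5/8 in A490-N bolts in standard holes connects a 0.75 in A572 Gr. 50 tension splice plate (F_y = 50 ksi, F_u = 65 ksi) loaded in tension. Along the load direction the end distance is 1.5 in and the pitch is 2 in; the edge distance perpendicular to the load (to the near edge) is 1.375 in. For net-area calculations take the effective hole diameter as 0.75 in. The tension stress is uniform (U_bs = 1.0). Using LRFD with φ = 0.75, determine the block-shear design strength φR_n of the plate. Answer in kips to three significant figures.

171 kips

Shear plane L_v = 1.5 + 4·2 = 9.5 in; A_gv = 9.5 × 0.75 = 7.125 in².
A_nv = (9.5 − 4.5·0.75) × 0.75 = 4.594 in².
A_nt = (1.375 − 0.5·0.75) × 0.75 = 0.75 in².
0.6 F_u A_nv = 179.2 kips; 0.6 F_y A_gv = 213.8 kips → shear rupture governs the shear term.
R_n = 179.2 + 1.0 × 65 × 0.75 = 227.9 kips.
Design strength φR_n = 0.75 × 227.9 = 171 kips.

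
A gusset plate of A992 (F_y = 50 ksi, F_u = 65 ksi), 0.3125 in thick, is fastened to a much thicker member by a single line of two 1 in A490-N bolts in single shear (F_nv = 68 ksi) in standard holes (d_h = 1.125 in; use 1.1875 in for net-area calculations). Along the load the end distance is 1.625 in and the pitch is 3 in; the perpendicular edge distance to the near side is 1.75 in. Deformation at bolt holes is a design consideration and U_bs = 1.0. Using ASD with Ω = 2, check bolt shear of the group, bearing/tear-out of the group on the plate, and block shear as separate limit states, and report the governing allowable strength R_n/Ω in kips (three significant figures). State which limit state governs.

29.1 kips (block shear governs)

Bolt shear: A_b = π·1²/4 = 0.7854 in²; R_n = 68 × 0.7854 × 2 × 1 = 106.8 kips → 106.8 / 2 = 53.4 kips.
Bearing: edge l_c = 1.062, r_n = 25.9 kips; interior l_c = 1.875, r_n = 45.7 kips; R_n = 25.9 + 1·45.7 = 71.6 kips → 35.8 kips.
Block shear: A_gv = 1.445, A_nv = 0.8887, A_nt = 0.3613 in²; R_n = min(0.6F_uA_nv, 0.6F_yA_gv) + U_bs·F_u·A_nt = 58.14 kips → 29.1 kips.
Block shear governs: 29.1 kips.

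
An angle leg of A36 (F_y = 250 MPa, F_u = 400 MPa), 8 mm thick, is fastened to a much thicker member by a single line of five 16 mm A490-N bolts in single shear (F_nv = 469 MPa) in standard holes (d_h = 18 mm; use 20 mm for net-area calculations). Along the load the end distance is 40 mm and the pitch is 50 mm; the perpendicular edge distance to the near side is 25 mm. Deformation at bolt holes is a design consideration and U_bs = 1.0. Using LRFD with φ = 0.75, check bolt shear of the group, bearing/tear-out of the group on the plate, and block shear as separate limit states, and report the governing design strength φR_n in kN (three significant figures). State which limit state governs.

252 kN (block shear governs)

Bolt shear: A_b = π·16²/4 = 201.1 mm²; R_n = 469 × 201.1 × 5 × 1 / 1000 = 471.5 kN → 0.75 × 471.5 = 354 kN.
Bearing: edge l_c = 31, r_n = 119 kN; interior l_c = 32, r_n = 122.9 kN; R_n = 119 + 4·122.9 = 610.6 kN → 458 kN.
Block shear: A_gv = 1920, A_nv = 1200, A_nt = 120 mm²; R_n = min(0.6F_uA_nv, 0.6F_yA_gv) + U_bs·F_u·A_nt = 336 kN → 252 kN.
Block shear governs: 252 kN.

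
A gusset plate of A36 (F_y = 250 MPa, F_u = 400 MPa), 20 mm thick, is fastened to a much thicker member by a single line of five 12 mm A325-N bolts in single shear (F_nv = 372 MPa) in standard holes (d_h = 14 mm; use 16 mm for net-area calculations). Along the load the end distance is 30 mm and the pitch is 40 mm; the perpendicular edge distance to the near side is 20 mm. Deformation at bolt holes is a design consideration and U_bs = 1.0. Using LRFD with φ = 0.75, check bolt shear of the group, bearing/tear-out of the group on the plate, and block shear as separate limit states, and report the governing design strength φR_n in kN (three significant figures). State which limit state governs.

158 kN (bolt shear governs)

Bolt shear: A_b = π·12²/4 = 113.1 mm²; R_n = 372 × 113.1 × 5 × 1 / 1000 = 210.4 kN → 0.75 × 210.4 = 158 kN.
Bearing: edge l_c = 23, r_n = 220.8 kN; interior l_c = 26, r_n = 230.4 kN; R_n = 220.8 + 4·230.4 = 1142 kN → 857 kN.
Block shear: A_gv = 3800, A_nv = 2360, A_nt = 240 mm²; R_n = min(0.6F_uA_nv, 0.6F_yA_gv) + U_bs·F_u·A_nt = 662.4 kN → 497 kN.
Bolt shear governs: 158 kN.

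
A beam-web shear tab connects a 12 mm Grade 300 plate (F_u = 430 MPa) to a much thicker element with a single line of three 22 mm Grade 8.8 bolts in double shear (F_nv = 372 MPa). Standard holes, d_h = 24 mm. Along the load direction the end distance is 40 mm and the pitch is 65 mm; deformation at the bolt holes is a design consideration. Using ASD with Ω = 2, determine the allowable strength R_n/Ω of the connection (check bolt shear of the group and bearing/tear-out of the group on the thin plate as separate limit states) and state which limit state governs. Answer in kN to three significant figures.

Bolt shear: A_b = π·22²/4 = 380.1 mm²; R_n = 372 × 380.1 × 3 × 2 / 1000 = 848.5 kN → 848.5 / 2 = 424 kN.
Bearing (1.2 l_c t F_u ≤ 2.4 d t F_u): upper limit = 2.4·22·12·430 / 1000 = 272.4 kN.
  Edge l_c = 40 − 24/2 = 28 → r_n = 173.4 kN; interior l_c = 65 − 24 = 41 → r_n = 253.9 kN.
  R_n,bearing = 1·173.4 + 2·253.9 = 681.1 kN → 681.1 / 2 = 341 kN.
Bearing governs: 341 kN.

341 kN (bearing governs)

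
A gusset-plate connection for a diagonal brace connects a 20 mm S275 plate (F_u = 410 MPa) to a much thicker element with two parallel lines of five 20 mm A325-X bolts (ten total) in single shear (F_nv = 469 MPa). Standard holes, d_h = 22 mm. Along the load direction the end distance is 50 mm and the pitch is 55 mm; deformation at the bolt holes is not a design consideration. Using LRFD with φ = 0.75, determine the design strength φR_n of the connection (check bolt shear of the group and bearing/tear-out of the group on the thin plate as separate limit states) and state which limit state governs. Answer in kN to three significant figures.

1110 kN (bolt shear governs)

Bolt shear: A_b = π·20²/4 = 314.2 mm²; R_n = 469 × 314.2 × 10 × 1 / 1000 = 1473 kN → 0.75 × 1473 = 1110 kN.
Bearing (1.5 l_c t F_u ≤ 3.0 d t F_u): upper limit = 3.0·20·20·410 / 1000 = 492 kN.
  Edge l_c = 50 − 22/2 = 39 → r_n = 479.7 kN; interior l_c = 55 − 22 = 33 → r_n = 405.9 kN.
  R_n,bearing = 2·479.7 + 8·405.9 = 4207 kN → 0.75 × 4207 = 3150 kN.
Bolt shear governs: 1110 kN.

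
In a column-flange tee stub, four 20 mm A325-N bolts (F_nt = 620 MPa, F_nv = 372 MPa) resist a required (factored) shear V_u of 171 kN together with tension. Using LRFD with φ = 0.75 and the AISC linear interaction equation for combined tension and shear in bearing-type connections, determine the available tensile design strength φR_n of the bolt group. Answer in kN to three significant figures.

A_b = π·20²/4 = 314.2 mm²; f_rv = 171 × 1000 / (4 × 314.2) = 136.1 MPa.
F'_nt = 1.3 F_nt − (F_nt / φF_nv) f_rv = 1.3·620 − (620/(0.75·372))·136.1 = 503.6 MPa, capped at F_nt → F'_nt = 503.6 MPa.
R_n = F'_nt · A_b · n = 503.6 × 314.2 × 4 / 1000 = 632.8 kN.
Design strength φR_n = 0.75 × 632.8 = 475 kN.

475 kN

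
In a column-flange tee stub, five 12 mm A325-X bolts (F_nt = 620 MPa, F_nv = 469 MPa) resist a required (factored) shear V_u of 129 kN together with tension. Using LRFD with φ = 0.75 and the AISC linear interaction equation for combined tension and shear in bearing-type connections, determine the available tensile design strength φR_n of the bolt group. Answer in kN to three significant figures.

A_b = π·12²/4 = 113.1 mm²; f_rv = 129 × 1000 / (5 × 113.1) = 228.1 MPa.
F'_nt = 1.3 F_nt − (F_nt / φF_nv) f_rv = 1.3·620 − (620/(0.75·469))·228.1 = 403.9 MPa, capped at F_nt → F'_nt = 403.9 MPa.
R_n = F'_nt · A_b · n = 403.9 × 113.1 × 5 / 1000 = 228.4 kN.
Design strength φR_n = 0.75 × 228.4 = 171 kN.

171 kN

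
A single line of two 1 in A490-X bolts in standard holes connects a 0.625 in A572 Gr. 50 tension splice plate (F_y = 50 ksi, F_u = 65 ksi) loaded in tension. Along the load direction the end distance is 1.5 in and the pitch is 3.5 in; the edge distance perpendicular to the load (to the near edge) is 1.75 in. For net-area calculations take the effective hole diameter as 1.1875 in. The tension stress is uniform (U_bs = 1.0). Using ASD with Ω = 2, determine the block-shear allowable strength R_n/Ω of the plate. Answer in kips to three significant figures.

62.7 kips

Shear plane L_v = 1.5 + 1·3.5 = 5 in; A_gv = 5 × 0.625 = 3.125 in².
A_nv = (5 − 1.5·1.1875) × 0.625 = 2.012 in².
A_nt = (1.75 − 0.5·1.1875) × 0.625 = 0.7227 in².
0.6 F_u A_nv = 78.46 kips; 0.6 F_y A_gv = 93.75 kips → shear rupture governs the shear term.
R_n = 78.46 + 1.0 × 65 × 0.7227 = 125.4 kips.
Allowable strength R_n/Ω = 125.4 / 2 = 62.7 kips.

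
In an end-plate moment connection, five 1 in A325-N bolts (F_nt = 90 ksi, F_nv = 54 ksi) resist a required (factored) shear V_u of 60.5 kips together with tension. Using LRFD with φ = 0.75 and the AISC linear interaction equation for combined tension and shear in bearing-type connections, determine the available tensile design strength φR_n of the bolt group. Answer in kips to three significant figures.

244 kips

A_b = π·1²/4 = 0.7854 in²; f_rv = 60.5 / (5 × 0.7854) = 15.41 ksi.
F'_nt = 1.3 F_nt − (F_nt / φF_nv) f_rv = 1.3·90 − (90/(0.75·54))·15.41 = 82.76 ksi, capped at F_nt → F'_nt = 82.76 ksi.
R_n = F'_nt · A_b · n = 82.76 × 0.7854 × 5 = 325 kips.
Design strength φR_n = 0.75 × 325 = 244 kips.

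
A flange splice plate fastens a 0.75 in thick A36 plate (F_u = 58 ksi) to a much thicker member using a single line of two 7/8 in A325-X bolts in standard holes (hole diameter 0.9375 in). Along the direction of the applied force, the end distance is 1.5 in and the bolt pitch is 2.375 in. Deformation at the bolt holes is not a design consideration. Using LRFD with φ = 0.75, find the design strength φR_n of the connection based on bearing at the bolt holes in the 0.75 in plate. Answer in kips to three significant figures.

Per bolt r_n = 1.5 l_c t F_u ≤ 3.0 d t F_u; upper limit = 3.0 × 0.875 × 0.75 × 58 = 114.2 kips.
Edge bolt: l_c = 1.5 − 0.9375/2 = 1.031 in → 1.5 × 1.031 × 0.75 × 58 = 67.29 → r_n = 67.29 kips.
Interior bolts: l_c = 2.375 − 0.9375 = 1.438 in → 1.5 × 1.438 × 0.75 × 58 = 93.8 → r_n = 93.8 kips.
R_n = 1 × 67.29 + 1 × 93.8 = 161.1 kips.
Design strength φR_n = 0.75 × 161.1 = 121 kips.

121 kips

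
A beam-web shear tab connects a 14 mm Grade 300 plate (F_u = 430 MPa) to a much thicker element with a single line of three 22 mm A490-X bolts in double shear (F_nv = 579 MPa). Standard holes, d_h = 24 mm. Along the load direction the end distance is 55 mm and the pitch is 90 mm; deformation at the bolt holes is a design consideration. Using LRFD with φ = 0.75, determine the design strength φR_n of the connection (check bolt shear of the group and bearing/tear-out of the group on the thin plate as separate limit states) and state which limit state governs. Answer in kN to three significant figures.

710 kN (bearing governs)

Bolt shear: A_b = π·22²/4 = 380.1 mm²; R_n = 579 × 380.1 × 3 × 2 / 1000 = 1321 kN → 0.75 × 1321 = 990 kN.
Bearing (1.2 l_c t F_u ≤ 2.4 d t F_u): upper limit = 2.4·22·14·430 / 1000 = 317.9 kN.
  Edge l_c = 55 − 24/2 = 43 → r_n = 310.6 kN; interior l_c = 90 − 24 = 66 → r_n = 317.9 kN.
  R_n,bearing = 1·310.6 + 2·317.9 = 946.3 kN → 0.75 × 946.3 = 710 kN.
Bearing governs: 710 kN.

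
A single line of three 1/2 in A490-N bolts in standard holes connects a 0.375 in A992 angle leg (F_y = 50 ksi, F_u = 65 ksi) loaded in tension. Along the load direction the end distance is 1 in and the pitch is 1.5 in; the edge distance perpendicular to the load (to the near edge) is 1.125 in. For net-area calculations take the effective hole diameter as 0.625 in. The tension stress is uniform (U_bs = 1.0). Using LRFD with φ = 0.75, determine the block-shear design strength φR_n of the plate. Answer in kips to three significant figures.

41.6 kips

Shear plane L_v = 1 + 2·1.5 = 4 in; A_gv = 4 × 0.375 = 1.5 in².
A_nv = (4 − 2.5·0.625) × 0.375 = 0.9141 in².
A_nt = (1.125 − 0.5·0.625) × 0.375 = 0.3047 in².
0.6 F_u A_nv = 35.65 kips; 0.6 F_y A_gv = 45 kips → shear rupture governs the shear term.
R_n = 35.65 + 1.0 × 65 × 0.3047 = 55.45 kips.
Design strength φR_n = 0.75 × 55.45 = 41.6 kips.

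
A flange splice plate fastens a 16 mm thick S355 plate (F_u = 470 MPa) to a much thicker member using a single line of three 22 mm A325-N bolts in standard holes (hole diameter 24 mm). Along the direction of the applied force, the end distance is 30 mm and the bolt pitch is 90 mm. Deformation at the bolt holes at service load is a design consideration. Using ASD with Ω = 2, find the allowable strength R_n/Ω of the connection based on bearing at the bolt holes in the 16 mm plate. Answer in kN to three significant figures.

478 kN

Per bolt r_n = 1.2 l_c t F_u ≤ 2.4 d t F_u; upper limit = 2.4 × 22 × 16 × 470 / 1000 = 397.1 kN.
Edge bolt: l_c = 30 − 24/2 = 18 mm → 1.2 × 18 × 16 × 470 / 1000 = 162.4 → r_n = 162.4 kN.
Interior bolts: l_c = 90 − 24 = 66 mm → 1.2 × 66 × 16 × 470 / 1000 = 595.6 → r_n = 397.1 kN.
R_n = 1 × 162.4 + 2 × 397.1 = 956.5 kN.
Allowable strength R_n/Ω = 956.5 / 2 = 478 kN.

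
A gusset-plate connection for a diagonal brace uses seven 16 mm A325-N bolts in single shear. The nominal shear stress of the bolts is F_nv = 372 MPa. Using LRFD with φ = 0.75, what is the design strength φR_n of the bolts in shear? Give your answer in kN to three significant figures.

393 kN

A_b = π × 16² / 4 = 201.1 mm².
R_n = F_nv · A_b · n · n_s = 372 × 201.1 × 7 × 1 / 1000 = 523.6 kN.
Design strength φR_n = 0.75 × 523.6 = 393 kN.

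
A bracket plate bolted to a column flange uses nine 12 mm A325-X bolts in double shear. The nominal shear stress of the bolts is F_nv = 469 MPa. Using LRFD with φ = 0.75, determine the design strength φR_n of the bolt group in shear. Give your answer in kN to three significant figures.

A_b = π × 12² / 4 = 113.1 mm².
R_n = F_nv · A_b · n · n_s = 469 × 113.1 × 9 × 2 / 1000 = 954.8 kN.
Design strength φR_n = 0.75 × 954.8 = 716 kN.

716 kN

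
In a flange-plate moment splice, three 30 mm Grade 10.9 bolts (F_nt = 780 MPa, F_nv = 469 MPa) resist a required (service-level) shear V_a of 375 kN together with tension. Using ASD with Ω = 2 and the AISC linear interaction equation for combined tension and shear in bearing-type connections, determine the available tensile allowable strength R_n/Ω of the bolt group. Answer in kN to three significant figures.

A_b = π·30²/4 = 706.9 mm²; f_rv = 375 × 1000 / (3 × 706.9) = 176.8 MPa.
F'_nt = 1.3 F_nt − (Ω F_nt / F_nv) f_rv = 1.3·780 − (2·780/469)·176.8 = 425.8 MPa, capped at F_nt → F'_nt = 425.8 MPa.
R_n = F'_nt · A_b · n = 425.8 × 706.9 × 3 / 1000 = 902.9 kN.
Allowable strength R_n/Ω = 902.9 / 2 = 451 kN.

451 kN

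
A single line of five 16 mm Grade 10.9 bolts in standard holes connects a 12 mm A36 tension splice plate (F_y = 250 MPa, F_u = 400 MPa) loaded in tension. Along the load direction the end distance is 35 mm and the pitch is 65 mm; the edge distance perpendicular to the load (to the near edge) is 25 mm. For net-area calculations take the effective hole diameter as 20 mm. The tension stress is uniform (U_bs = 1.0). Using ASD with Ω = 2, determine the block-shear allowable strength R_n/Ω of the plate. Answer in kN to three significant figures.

302 kN

Shear plane L_v = 35 + 4·65 = 295 mm; A_gv = 295 × 12 = 3540 mm².
A_nv = (295 − 4.5·20) × 12 = 2460 mm².
A_nt = (25 − 0.5·20) × 12 = 180 mm².
0.6 F_u A_nv = 590.4 kN; 0.6 F_y A_gv = 531 kN → shear yielding governs the shear term.
R_n = 531 + 1.0 × 400 × 180 / 1000 = 603 kN.
Allowable strength R_n/Ω = 603 / 2 = 302 kN.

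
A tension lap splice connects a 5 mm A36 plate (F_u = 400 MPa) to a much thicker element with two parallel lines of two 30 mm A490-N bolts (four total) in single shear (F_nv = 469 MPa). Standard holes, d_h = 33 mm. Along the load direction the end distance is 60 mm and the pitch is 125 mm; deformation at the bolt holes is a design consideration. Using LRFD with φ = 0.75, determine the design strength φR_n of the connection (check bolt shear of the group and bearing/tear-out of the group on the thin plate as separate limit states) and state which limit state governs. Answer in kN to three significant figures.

Bolt shear: A_b = π·30²/4 = 706.9 mm²; R_n = 469 × 706.9 × 4 × 1 / 1000 = 1326 kN → 0.75 × 1326 = 995 kN.
Bearing (1.2 l_c t F_u ≤ 2.4 d t F_u): upper limit = 2.4·30·5·400 / 1000 = 144 kN.
  Edge l_c = 60 − 33/2 = 43.5 → r_n = 104.4 kN; interior l_c = 125 − 33 = 92 → r_n = 144 kN.
  R_n,bearing = 2·104.4 + 2·144 = 496.8 kN → 0.75 × 496.8 = 373 kN.
Bearing governs: 373 kN.

373 kN (bearing governs)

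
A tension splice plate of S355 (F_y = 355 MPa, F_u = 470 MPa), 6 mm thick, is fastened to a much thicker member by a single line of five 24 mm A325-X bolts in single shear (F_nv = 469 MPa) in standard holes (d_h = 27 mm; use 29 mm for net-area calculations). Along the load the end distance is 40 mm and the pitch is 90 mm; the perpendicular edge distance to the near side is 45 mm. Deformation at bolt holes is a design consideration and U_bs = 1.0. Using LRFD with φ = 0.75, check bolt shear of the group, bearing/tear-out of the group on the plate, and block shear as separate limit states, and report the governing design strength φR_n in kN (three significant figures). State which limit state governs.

Bolt shear: A_b = π·24²/4 = 452.4 mm²; R_n = 469 × 452.4 × 5 × 1 / 1000 = 1061 kN → 0.75 × 1061 = 796 kN.
Bearing: edge l_c = 26.5, r_n = 89.68 kN; interior l_c = 63, r_n = 162.4 kN; R_n = 89.68 + 4·162.4 = 739.4 kN → 555 kN.
Block shear: A_gv = 2400, A_nv = 1617, A_nt = 183 mm²; R_n = min(0.6F_uA_nv, 0.6F_yA_gv) + U_bs·F_u·A_nt = 542 kN → 407 kN.
Block shear governs: 407 kN.

407 kN (block shear governs)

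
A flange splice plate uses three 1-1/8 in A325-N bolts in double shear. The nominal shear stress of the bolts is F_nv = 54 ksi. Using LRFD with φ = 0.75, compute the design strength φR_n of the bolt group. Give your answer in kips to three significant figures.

242 kips

A_b = π × 1.125² / 4 = 0.994 in².
R_n = F_nv · A_b · n · n_s = 54 × 0.994 × 3 × 2 = 322.1 kips.
Design strength φR_n = 0.75 × 322.1 = 242 kips.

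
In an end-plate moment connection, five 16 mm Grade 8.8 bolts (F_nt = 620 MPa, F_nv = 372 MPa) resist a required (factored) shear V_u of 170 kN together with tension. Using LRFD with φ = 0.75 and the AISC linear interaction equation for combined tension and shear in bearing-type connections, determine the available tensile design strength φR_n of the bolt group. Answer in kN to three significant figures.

A_b = π·16²/4 = 201.1 mm²; f_rv = 170 × 1000 / (5 × 201.1) = 169.1 MPa.
F'_nt = 1.3 F_nt − (F_nt / φF_nv) f_rv = 1.3·620 − (620/(0.75·372))·169.1 = 430.2 MPa, capped at F_nt → F'_nt = 430.2 MPa.
R_n = F'_nt · A_b · n = 430.2 × 201.1 × 5 / 1000 = 432.5 kN.
Design strength φR_n = 0.75 × 432.5 = 324 kN.

324 kN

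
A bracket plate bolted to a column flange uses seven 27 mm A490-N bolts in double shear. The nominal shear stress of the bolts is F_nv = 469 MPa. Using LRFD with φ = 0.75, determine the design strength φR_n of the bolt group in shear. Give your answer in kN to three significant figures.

A_b = π × 27² / 4 = 572.6 mm².
R_n = F_nv · A_b · n · n_s = 469 × 572.6 × 7 × 2 / 1000 = 3759 kN.
Design strength φR_n = 0.75 × 3759 = 2820 kN.

2820 kN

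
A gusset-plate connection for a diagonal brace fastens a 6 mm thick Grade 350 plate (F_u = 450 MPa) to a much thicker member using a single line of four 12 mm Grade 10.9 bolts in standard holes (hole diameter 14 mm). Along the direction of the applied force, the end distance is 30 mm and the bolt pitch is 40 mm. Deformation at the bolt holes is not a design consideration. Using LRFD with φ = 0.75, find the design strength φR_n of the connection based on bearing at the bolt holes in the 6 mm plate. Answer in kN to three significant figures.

289 kN

Per bolt r_n = 1.5 l_c t F_u ≤ 3.0 d t F_u; upper limit = 3.0 × 12 × 6 × 450 / 1000 = 97.2 kN.
Edge bolt: l_c = 30 − 14/2 = 23 mm → 1.5 × 23 × 6 × 450 / 1000 = 93.15 → r_n = 93.15 kN.
Interior bolts: l_c = 40 − 14 = 26 mm → 1.5 × 26 × 6 × 450 / 1000 = 105.3 → r_n = 97.2 kN.
R_n = 1 × 93.15 + 3 × 97.2 = 384.8 kN.
Design strength φR_n = 0.75 × 384.8 = 289 kN.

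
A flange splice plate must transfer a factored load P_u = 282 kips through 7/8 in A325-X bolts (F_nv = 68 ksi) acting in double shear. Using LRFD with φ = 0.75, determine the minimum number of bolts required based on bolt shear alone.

5 bolts

A_b = π·0.875²/4 = 0.6013 in².
Per-bolt design strength φR_n = 0.75 × 68 × 0.6013 × 2 = 61.33 kips.
n ≥ 282 / 61.33 = 4.598 → use 5 bolts.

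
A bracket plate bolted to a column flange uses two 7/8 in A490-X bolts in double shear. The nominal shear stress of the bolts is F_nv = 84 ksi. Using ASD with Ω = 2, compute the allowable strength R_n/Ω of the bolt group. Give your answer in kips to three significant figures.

101 kips

A_b = π × 0.875² / 4 = 0.6013 in².
R_n = F_nv · A_b · n · n_s = 84 × 0.6013 × 2 × 2 = 202 kips.
Allowable strength R_n/Ω = 202 / 2 = 101 kips.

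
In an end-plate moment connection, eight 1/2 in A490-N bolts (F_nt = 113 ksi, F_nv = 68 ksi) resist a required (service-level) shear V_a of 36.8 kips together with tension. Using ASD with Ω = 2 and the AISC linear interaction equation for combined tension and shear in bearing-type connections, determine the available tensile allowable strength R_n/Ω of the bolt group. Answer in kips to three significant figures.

A_b = π·0.5²/4 = 0.1963 in²; f_rv = 36.8 / (8 × 0.1963) = 23.43 ksi.
F'_nt = 1.3 F_nt − (Ω F_nt / F_nv) f_rv = 1.3·113 − (2·113/68)·23.43 = 69.04 ksi, capped at F_nt → F'_nt = 69.04 ksi.
R_n = F'_nt · A_b · n = 69.04 × 0.1963 × 8 = 108.4 kips.
Allowable strength R_n/Ω = 108.4 / 2 = 54.2 kips.

54.2 kips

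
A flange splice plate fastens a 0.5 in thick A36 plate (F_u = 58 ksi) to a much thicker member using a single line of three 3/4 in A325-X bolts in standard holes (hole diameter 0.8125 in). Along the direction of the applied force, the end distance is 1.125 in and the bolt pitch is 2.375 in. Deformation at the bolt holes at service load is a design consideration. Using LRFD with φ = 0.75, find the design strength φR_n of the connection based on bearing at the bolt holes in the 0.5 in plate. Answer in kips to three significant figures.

97.1 kips

Per bolt r_n = 1.2 l_c t F_u ≤ 2.4 d t F_u; upper limit = 2.4 × 0.75 × 0.5 × 58 = 52.2 kips.
Edge bolt: l_c = 1.125 − 0.8125/2 = 0.7188 in → 1.2 × 0.7188 × 0.5 × 58 = 25.01 → r_n = 25.01 kips.
Interior bolts: l_c = 2.375 − 0.8125 = 1.562 in → 1.2 × 1.562 × 0.5 × 58 = 54.38 → r_n = 52.2 kips.
R_n = 1 × 25.01 + 2 × 52.2 = 129.4 kips.
Design strength φR_n = 0.75 × 129.4 = 97.1 kips.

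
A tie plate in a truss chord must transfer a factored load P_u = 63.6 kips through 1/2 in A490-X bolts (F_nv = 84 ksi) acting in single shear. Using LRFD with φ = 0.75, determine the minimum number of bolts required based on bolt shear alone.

A_b = π·0.5²/4 = 0.1963 in².
Per-bolt design strength φR_n = 0.75 × 84 × 0.1963 × 1 = 12.37 kips.
n ≥ 63.6 / 12.37 = 5.141 → use 6 bolts.

6 bolts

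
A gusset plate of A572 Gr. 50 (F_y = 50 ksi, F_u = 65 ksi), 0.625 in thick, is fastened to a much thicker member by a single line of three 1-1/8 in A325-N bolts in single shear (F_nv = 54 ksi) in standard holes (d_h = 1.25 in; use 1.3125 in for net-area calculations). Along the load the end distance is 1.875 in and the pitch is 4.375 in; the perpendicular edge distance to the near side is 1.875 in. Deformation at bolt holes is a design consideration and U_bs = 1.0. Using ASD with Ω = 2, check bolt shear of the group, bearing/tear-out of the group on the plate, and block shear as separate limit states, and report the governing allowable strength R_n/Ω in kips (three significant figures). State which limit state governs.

Bolt shear: A_b = π·1.125²/4 = 0.994 in²; R_n = 54 × 0.994 × 3 × 1 = 161 kips → 161 / 2 = 80.5 kips.
Bearing: edge l_c = 1.25, r_n = 60.94 kips; interior l_c = 3.125, r_n = 109.7 kips; R_n = 60.94 + 2·109.7 = 280.3 kips → 140 kips.
Block shear: A_gv = 6.641, A_nv = 4.59, A_nt = 0.7617 in²; R_n = min(0.6F_uA_nv, 0.6F_yA_gv) + U_bs·F_u·A_nt = 228.5 kips → 114 kips.
Bolt shear governs: 80.5 kips.

80.5 kips (bolt shear governs)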